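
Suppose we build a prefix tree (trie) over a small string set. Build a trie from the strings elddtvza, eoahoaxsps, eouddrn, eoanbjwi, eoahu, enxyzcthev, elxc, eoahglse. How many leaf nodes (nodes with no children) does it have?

8

Leaves are exactly the stored words that no other stored word extends.
Those words: "elddtvza", "elxc", "enxyzcthev", "eoahglse", "eoahoaxsps", "eoahu", "eoanbjwi", "eouddrn"
Leaf count: 8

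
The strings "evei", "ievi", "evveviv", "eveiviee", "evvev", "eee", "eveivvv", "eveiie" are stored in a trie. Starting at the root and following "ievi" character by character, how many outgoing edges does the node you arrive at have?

Walk "ievi" from the root, arriving at one node.
No stored string extends past "ievi".
That node has 0 child edges.

0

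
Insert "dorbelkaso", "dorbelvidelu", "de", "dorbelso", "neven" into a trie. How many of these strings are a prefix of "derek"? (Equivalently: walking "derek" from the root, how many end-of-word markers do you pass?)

Check each prefix of "derek" against the stored set — each match is an end-marker on the path.
Prefixes of the query that are stored words: "de"
Count: 1

1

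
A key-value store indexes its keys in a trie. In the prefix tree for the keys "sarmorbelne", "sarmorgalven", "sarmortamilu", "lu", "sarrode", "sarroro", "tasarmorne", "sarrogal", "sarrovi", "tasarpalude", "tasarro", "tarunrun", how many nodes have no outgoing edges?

Leaves are exactly the stored words that no other stored word extends.
Those words: "lu", "sarmorbelne", "sarmorgalven", "sarmortamilu", "sarrode", "sarrogal", "sarroro", "sarrovi", "tarunrun", "tasarmorne", "tasarpalude", "tasarro"
Leaf count: 12

12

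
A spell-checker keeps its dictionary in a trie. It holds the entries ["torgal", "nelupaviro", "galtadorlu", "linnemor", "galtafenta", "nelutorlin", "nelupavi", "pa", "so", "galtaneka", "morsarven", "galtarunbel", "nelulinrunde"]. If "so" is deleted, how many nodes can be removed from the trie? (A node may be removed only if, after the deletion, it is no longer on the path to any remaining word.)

A node on "so"'s path can go only if nothing else ends at it or branches off below it.
No other word shares any prefix with "so", so all 2 of its nodes go.
Nodes removed: 2

2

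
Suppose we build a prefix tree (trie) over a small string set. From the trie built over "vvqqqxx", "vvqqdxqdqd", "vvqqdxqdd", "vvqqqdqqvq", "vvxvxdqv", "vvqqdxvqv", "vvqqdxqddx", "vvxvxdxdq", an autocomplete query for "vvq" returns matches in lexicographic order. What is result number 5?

DFS of the "vvq" subtree visits, in order: "vvqqdxqdd", "vvqqdxqddx", "vvqqdxqdqd", "vvqqdxvqv", "vvqqqdqqvq", "vvqqqxx"
Position 5: vvqqqdqqvq

vvqqqdqqvq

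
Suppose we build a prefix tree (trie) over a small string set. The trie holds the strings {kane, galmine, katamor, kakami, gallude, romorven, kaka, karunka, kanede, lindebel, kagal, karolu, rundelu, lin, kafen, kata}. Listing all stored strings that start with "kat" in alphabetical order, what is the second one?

Words with prefix "kat", in lexicographic order: "kata", "katamor"
The 2nd is katamor.

katamor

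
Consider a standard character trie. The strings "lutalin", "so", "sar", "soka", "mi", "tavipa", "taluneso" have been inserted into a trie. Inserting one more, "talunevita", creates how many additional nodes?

4

The longest prefix of "talunevita" already in the trie is "talune" (length 6).
New nodes needed: |"talunevita"| − 6 = 10 − 6 = 4.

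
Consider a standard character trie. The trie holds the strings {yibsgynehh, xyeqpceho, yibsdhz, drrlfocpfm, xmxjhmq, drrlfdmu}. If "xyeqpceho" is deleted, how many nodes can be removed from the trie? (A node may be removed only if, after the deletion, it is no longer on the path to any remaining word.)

A node on "xyeqpceho"'s path can go only if nothing else ends at it or branches off below it.
The suffix "yeqpceho" (8 nodes) is used only by "xyeqpceho"; the node for "x" still has the child "m", so pruning stops there.
Nodes removed: 8

8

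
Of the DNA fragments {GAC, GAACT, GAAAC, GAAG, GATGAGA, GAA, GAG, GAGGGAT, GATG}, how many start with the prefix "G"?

9

Filter for entries beginning with "G":
Words under "G": GAA, GAAAC, GAACT, GAAG, GAC, GAG, GAGGGAT, GATG, GATGAGA
Count: 9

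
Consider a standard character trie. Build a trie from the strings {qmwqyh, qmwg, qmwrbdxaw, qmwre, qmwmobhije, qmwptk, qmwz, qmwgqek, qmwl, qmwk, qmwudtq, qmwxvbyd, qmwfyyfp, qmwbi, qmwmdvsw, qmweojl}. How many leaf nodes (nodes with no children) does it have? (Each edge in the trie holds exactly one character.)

Leaves are exactly the stored words that no other stored word extends.
Those words: "qmwbi", "qmweojl", "qmwfyyfp", "qmwgqek", "qmwk", "qmwl", "qmwmdvsw", "qmwmobhije", "qmwptk", "qmwqyh", "qmwrbdxaw", "qmwre", "qmwudtq", "qmwxvbyd", "qmwz"
Leaf count: 15

15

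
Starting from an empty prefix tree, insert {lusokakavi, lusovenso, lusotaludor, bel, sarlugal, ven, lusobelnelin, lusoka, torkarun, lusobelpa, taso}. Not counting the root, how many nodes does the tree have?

57

For each word, the new-node count is its length minus the longest prefix already in the trie:
  "lusokakavi" → 10 new (l, u, s, o, k, a, k, a, v, i)
  "lusovenso" → prefix "luso" already present; 5 new (v, e, n, s, o)
  "lusotaludor" → prefix "luso" already present; 7 new (t, a, l, u, d, o, r)
  "bel" → 3 new (b, e, l)
  "sarlugal" → 8 new (s, a, r, l, u, g, a, l)
  "ven" → 3 new (v, e, n)
  "lusobelnelin" → prefix "luso" already present; 8 new (b, e, l, n, e, l, i, n)
  "lusoka" → prefix "lusoka" already present; 0 new (none)
  "torkarun" → 8 new (t, o, r, k, a, r, u, n)
  "lusobelpa" → prefix "lusobel" already present; 2 new (p, a)
  "taso" → prefix "t" already present; 3 new (a, s, o)
Total nodes = 10 + 5 + 7 + 3 + 8 + 3 + 8 + 0 + 8 + 2 + 3 = 57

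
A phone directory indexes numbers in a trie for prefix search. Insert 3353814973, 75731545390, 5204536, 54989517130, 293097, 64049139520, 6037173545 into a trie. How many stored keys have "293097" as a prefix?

Filter for entries beginning with "293097":
Matches: "293097"
Count: 1

1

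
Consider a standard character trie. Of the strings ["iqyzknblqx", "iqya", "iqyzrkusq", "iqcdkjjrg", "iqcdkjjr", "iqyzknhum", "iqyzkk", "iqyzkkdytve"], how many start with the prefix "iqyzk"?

4

Walk to "iqyzk"; the words in its subtree are exactly those with that prefix.
Matches: "iqyzkk", "iqyzkkdytve", "iqyzknblqx", "iqyzknhum"
Count: 4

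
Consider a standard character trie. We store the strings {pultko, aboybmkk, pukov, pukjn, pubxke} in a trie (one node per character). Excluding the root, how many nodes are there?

23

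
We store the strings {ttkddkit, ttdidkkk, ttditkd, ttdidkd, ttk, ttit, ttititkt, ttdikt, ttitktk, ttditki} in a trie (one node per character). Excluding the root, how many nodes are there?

For each word, the new-node count is its length minus the longest prefix already in the trie:
  "ttkddkit" → 8 new (t, t, k, d, d, k, i, t)
  "ttdidkkk" → prefix "tt" already present; 6 new (d, i, d, k, k, k)
  "ttditkd" → prefix "ttdi" already present; 3 new (t, k, d)
  "ttdidkd" → prefix "ttdidk" already present; 1 new (d)
  "ttk" → prefix "ttk" already present; 0 new (none)
  "ttit" → prefix "tt" already present; 2 new (i, t)
  "ttititkt" → prefix "ttit" already present; 4 new (i, t, k, t)
  "ttdikt" → prefix "ttdi" already present; 2 new (k, t)
  "ttitktk" → prefix "ttit" already present; 3 new (k, t, k)
  "ttditki" → prefix "ttditk" already present; 1 new (i)
Total nodes = 8 + 6 + 3 + 1 + 0 + 2 + 4 + 2 + 3 + 1 = 30

30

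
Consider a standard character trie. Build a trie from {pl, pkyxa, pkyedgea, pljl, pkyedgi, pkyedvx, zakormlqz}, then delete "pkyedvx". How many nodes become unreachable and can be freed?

Walk "pkyedvx" from the leaf back toward the root, removing each node that no remaining word uses.
The suffix "vx" (2 nodes) is used only by "pkyedvx"; the node for "pkyed" still has the child "g", so pruning stops there.
Nodes removed: 2

2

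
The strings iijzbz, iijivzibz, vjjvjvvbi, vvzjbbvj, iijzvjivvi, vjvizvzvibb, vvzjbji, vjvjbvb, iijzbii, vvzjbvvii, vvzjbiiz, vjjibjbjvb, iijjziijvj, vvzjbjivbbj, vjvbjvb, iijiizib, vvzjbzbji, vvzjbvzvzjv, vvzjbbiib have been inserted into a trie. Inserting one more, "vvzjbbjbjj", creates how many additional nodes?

Walking "vvzjbbjbjj" from the root, the first 6 characters ("vvzjbb") follow existing edges; "j" is the first miss.
New nodes needed: |"vvzjbbjbjj"| − 6 = 10 − 6 = 4.

4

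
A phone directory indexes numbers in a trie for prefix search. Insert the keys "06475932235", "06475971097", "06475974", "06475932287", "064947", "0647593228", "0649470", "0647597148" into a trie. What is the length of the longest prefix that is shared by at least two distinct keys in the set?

10

Look for the deepest trie node that still has at least two words in its subtree.
"0647593228" and "06475932287" agree on "0647593228" (10 characters) before diverging; nothing deeper is shared.
Longest shared-prefix length: 10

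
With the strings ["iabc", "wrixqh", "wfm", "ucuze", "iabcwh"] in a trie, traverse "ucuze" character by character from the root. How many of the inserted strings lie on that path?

Traverse "ucuze" character by character; count nodes along the way that are marked as word ends.
Prefixes of the query that are stored words: "ucuze"
Count: 1

1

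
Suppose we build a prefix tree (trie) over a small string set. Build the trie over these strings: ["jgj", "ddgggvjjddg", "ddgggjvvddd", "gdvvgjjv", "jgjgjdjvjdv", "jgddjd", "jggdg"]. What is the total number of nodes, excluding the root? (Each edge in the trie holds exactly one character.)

Trace insertions, counting only characters that open a new branch:
  "jgj" → 3 new (j, g, j)
  "ddgggvjjddg" → 11 new (d, d, g, g, g, v, j, j, d, d, g)
  "ddgggjvvddd" → prefix "ddggg" already present; 6 new (j, v, v, d, d, d)
  "gdvvgjjv" → 8 new (g, d, v, v, g, j, j, v)
  "jgjgjdjvjdv" → prefix "jgj" already present; 8 new (g, j, d, j, v, j, d, v)
  "jgddjd" → prefix "jg" already present; 4 new (d, d, j, d)
  "jggdg" → prefix "jg" already present; 3 new (g, d, g)
Total nodes = 3 + 11 + 6 + 8 + 8 + 4 + 3 = 43

43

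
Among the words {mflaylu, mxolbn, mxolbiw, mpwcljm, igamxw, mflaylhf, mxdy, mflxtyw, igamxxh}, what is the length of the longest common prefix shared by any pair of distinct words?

Look for the deepest trie node that still has at least two words in its subtree.
"mflaylhf" and "mflaylu" agree on "mflayl" (6 characters) before diverging; nothing deeper is shared.
Longest shared-prefix length: 6

6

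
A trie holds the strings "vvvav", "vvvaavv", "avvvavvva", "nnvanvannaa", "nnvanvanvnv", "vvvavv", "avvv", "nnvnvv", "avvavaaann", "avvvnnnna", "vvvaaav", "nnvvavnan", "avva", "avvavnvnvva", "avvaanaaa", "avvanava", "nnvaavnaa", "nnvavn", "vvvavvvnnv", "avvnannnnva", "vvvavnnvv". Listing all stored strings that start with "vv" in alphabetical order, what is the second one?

vvvaavv

Filter for "vv…" and sort: "vvvaaav", "vvvaavv", "vvvav", "vvvavnnvv", "vvvavv", "vvvavvvnnv"
Position 2: vvvaavv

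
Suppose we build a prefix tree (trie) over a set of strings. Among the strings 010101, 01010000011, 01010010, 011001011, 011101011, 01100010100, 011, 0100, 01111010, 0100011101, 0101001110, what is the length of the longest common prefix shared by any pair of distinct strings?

Look for the deepest trie node that still has at least two words in its subtree.
e.g. "01010010" and "0101001110" share the prefix "0101001" of length 7; no pair shares a longer one.
Longest shared-prefix length: 7

7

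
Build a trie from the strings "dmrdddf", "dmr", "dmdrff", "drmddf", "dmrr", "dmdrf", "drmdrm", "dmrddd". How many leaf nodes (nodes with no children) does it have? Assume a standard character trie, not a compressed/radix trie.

5

A leaf is a node with no children — equivalently, the end of a word that is not a proper prefix of any other stored word.
Those words: "dmdrff", "dmrdddf", "dmrr", "drmddf", "drmdrm"
Leaf count: 5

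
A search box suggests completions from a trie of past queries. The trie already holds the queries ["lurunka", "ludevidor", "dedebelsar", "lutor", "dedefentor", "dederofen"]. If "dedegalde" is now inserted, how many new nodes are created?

5

Walking "dedegalde" from the root, the first 4 characters ("dede") follow existing edges; "g" is the first miss.
Each of the 5 remaining characters creates one node.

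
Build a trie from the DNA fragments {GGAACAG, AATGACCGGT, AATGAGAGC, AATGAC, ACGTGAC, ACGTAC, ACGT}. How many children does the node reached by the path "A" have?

Follow the path "A" to its node, then look at its outgoing edges.
Distinct next characters after "A": A, C.
That node has 2 child edges.

2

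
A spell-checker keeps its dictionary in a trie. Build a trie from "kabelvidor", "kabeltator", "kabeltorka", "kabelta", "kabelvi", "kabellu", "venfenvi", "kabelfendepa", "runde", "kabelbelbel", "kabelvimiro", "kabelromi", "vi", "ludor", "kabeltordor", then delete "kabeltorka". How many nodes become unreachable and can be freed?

2

Walk "kabeltorka" from the leaf back toward the root, removing each node that no remaining word uses.
The suffix "ka" (2 nodes) is used only by "kabeltorka"; the node for "kabeltor" still has the child "d", so pruning stops there.
Nodes removed: 2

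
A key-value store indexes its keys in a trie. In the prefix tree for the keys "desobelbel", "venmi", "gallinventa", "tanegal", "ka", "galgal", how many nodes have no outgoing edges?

6

Leaves are exactly the stored words that no other stored word extends.
Those words: "desobelbel", "galgal", "gallinventa", "ka", "tanegal", "venmi"
Leaf count: 6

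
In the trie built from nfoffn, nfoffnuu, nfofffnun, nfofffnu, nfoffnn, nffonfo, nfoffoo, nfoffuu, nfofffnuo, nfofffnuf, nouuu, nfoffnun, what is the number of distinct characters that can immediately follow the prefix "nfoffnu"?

Walk "nfoffnu" from the root, arriving at one node.
Characters that immediately follow "nfoffnu" among the stored strings: {n, u}.
That node has 2 child edges.

2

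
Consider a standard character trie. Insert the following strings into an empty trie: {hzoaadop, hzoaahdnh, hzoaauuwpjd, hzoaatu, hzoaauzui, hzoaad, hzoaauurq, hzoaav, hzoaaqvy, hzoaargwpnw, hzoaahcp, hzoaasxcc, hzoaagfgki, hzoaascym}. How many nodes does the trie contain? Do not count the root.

Count nodes per top-level branch (shared prefixes stored once):
  'h'-branch (hzoaad, hzoaadop, hzoaagfgki, hzoaahcp, hzoaahdnh, hzoaaqvy, hzoaargwpnw, hzoaascym, hzoaasxcc, hzoaatu, hzoaauurq, hzoaauuwpjd, hzoaauzui, hzoaav): 49 nodes
Sum: 49

49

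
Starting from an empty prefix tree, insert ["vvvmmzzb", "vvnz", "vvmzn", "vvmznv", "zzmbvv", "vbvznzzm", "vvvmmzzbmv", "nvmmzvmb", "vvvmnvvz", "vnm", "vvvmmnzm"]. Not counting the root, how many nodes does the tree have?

Insert word by word; a character creates a node only if that edge doesn't already exist:
  "vvvmmzzb" → 8 new (v, v, v, m, m, z, z, b)
  "vvnz" → prefix "vv" already present; 2 new (n, z)
  "vvmzn" → prefix "vv" already present; 3 new (m, z, n)
  "vvmznv" → prefix "vvmzn" already present; 1 new (v)
  "zzmbvv" → 6 new (z, z, m, b, v, v)
  "vbvznzzm" → prefix "v" already present; 7 new (b, v, z, n, z, z, m)
  "vvvmmzzbmv" → prefix "vvvmmzzb" already present; 2 new (m, v)
  "nvmmzvmb" → 8 new (n, v, m, m, z, v, m, b)
  "vvvmnvvz" → prefix "vvvm" already present; 4 new (n, v, v, z)
  "vnm" → prefix "v" already present; 2 new (n, m)
  "vvvmmnzm" → prefix "vvvmm" already present; 3 new (n, z, m)
Total nodes = 8 + 2 + 3 + 1 + 6 + 7 + 2 + 8 + 4 + 2 + 3 = 46

46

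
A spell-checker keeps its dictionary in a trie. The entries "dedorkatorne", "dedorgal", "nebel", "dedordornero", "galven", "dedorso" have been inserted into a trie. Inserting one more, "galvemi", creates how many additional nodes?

2

"galve" is already a path in the trie; the remaining "mi" must be added.
New nodes needed: |"galvemi"| − 5 = 7 − 5 = 2.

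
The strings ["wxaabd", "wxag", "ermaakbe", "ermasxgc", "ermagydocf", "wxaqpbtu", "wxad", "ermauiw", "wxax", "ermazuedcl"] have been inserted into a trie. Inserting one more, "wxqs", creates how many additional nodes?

2

Walking "wxqs" from the root, the first 2 characters ("wx") follow existing edges; "q" is the first miss.
Each of the 2 remaining characters creates one node.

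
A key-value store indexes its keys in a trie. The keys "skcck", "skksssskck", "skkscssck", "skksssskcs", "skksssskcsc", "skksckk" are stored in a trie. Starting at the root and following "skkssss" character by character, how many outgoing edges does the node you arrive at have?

Follow the path "skkssss" to its node, then look at its outgoing edges.
Distinct next characters after "skkssss": k.
That node has 1 child edge.

1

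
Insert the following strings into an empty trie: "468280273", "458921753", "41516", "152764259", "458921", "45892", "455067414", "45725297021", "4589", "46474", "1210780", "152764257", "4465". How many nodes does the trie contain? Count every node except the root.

59

Count nodes per top-level branch (shared prefixes stored once):
  '1'-branch (1210780, 152764257, 152764259): 16 nodes
  '4'-branch (41516, 4465, 455067414, 45725297021, 4589, 45892, 458921, 458921753, 46474, 468280273): 43 nodes
Sum: 59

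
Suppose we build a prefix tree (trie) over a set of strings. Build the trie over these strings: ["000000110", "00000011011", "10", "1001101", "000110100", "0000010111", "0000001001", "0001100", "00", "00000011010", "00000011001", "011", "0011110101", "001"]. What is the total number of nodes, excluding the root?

46

Count nodes per top-level branch (shared prefixes stored once):
  '0'-branch (00, 0000001001, 000000110, 00000011001, 00000011010, 00000011011, 0000010111, 0001100, 000110100, 001, 0011110101, 011): 39 nodes
  '1'-branch (10, 1001101): 7 nodes
Sum: 46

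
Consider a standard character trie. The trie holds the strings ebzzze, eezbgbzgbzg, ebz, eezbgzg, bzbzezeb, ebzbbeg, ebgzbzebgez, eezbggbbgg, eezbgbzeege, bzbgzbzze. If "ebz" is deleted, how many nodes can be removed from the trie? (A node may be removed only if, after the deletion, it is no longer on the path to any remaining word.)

Walk "ebz" from the leaf back toward the root, removing each node that no remaining word uses.
Every node on "ebz" is still needed (e.g. by "ebzzze"), so nothing is freed.
Nodes removed: 0

0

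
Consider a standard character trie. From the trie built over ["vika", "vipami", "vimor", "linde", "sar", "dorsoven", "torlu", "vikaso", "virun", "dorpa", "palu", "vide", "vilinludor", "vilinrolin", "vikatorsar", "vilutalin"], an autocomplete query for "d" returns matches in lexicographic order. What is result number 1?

dorpa

Words with prefix "d", in lexicographic order: "dorpa", "dorsoven"
Position 1: dorpa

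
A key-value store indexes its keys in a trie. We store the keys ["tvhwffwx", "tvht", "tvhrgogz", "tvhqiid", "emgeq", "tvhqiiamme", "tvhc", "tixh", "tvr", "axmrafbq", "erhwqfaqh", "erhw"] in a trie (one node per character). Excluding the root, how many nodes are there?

48

Trace insertions, counting only characters that open a new branch:
  "tvhwffwx" → 8 new (t, v, h, w, f, f, w, x)
  "tvht" → prefix "tvh" already present; 1 new (t)
  "tvhrgogz" → prefix "tvh" already present; 5 new (r, g, o, g, z)
  "tvhqiid" → prefix "tvh" already present; 4 new (q, i, i, d)
  "emgeq" → 5 new (e, m, g, e, q)
  "tvhqiiamme" → prefix "tvhqii" already present; 4 new (a, m, m, e)
  "tvhc" → prefix "tvh" already present; 1 new (c)
  "tixh" → prefix "t" already present; 3 new (i, x, h)
  "tvr" → prefix "tv" already present; 1 new (r)
  "axmrafbq" → 8 new (a, x, m, r, a, f, b, q)
  "erhwqfaqh" → prefix "e" already present; 8 new (r, h, w, q, f, a, q, h)
  "erhw" → prefix "erhw" already present; 0 new (none)
Total nodes = 8 + 1 + 5 + 4 + 5 + 4 + 1 + 3 + 1 + 8 + 8 + 0 = 48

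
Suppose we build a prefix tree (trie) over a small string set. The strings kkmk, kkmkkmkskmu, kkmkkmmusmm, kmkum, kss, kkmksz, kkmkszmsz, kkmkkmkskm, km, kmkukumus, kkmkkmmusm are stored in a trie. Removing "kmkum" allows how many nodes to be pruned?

Walk "kmkum" from the leaf back toward the root, removing each node that no remaining word uses.
The suffix "m" (1 node) is used only by "kmkum"; the node for "kmku" still has the child "k", so pruning stops there.
Nodes removed: 1

1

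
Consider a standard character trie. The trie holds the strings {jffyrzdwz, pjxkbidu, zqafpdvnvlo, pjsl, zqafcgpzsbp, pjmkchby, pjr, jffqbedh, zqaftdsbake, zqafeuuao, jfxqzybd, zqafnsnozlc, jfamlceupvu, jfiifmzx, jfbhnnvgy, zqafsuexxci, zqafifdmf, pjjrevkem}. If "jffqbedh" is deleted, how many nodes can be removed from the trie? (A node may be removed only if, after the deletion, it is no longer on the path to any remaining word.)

Walk "jffqbedh" from the leaf back toward the root, removing each node that no remaining word uses.
The suffix "qbedh" (5 nodes) is used only by "jffqbedh"; the node for "jff" still has the child "y", so pruning stops there.
Nodes removed: 5

5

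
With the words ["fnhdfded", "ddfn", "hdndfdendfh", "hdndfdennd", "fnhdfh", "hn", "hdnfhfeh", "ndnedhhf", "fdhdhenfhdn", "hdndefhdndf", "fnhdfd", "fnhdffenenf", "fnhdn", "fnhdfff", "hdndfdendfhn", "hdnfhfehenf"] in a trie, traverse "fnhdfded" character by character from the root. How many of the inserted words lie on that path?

2

Traverse "fnhdfded" character by character; count nodes along the way that are marked as word ends.
Prefixes of the query that are stored words: "fnhdfd", "fnhdfded"
Count: 2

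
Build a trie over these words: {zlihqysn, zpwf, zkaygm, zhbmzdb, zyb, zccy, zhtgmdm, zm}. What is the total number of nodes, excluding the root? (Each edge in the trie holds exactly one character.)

33

Count nodes per top-level branch (shared prefixes stored once):
  'z'-branch (zccy, zhbmzdb, zhtgmdm, zkaygm, zlihqysn, zm, zpwf, zyb): 33 nodes
Sum: 33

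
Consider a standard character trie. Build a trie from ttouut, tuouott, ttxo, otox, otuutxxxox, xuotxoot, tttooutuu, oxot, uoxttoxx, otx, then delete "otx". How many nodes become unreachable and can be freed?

A node on "otx"'s path can go only if nothing else ends at it or branches off below it.
The suffix "x" (1 node) is used only by "otx"; the node for "ot" still has the child "o", so pruning stops there.
Nodes removed: 1

1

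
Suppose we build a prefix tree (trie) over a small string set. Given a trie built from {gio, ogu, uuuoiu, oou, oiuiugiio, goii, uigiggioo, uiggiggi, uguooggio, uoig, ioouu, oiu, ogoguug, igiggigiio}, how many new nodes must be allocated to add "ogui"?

The longest prefix of "ogui" already in the trie is "ogu" (length 3).
So 4 − 3 = 1 new nodes.

1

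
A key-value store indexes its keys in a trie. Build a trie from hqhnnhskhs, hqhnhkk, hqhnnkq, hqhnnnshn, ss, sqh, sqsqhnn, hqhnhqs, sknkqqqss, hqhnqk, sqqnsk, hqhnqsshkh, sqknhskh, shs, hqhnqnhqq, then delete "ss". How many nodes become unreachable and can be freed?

1

Walk "ss" from the leaf back toward the root, removing each node that no remaining word uses.
The suffix "s" (1 node) is used only by "ss"; the node for "s" still has the child "q", so pruning stops there.
Nodes removed: 1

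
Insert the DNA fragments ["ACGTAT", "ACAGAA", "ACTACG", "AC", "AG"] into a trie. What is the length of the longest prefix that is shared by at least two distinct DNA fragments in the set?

2

Equivalently: take the maximum, over all pairs, of their longest common prefix length.
"AC" and "ACAGAA" agree on "AC" (2 characters) before diverging; nothing deeper is shared.
Longest shared-prefix length: 2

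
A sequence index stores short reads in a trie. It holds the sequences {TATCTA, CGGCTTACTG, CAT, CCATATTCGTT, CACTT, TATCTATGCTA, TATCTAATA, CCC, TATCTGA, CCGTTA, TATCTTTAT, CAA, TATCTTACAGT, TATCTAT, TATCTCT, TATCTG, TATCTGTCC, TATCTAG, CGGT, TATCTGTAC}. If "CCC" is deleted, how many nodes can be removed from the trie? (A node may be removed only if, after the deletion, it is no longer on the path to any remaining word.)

1

A node on "CCC"'s path can go only if nothing else ends at it or branches off below it.
The suffix "C" (1 node) is used only by "CCC"; the node for "CC" still has the child "A", so pruning stops there.
Nodes removed: 1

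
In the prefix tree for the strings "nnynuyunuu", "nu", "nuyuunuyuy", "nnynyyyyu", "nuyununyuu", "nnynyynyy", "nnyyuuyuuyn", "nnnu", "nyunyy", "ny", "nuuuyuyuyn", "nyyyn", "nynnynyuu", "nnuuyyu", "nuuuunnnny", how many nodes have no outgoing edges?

13

Leaves are exactly the stored words that no other stored word extends.
Those words: "nnnu", "nnuuyyu", "nnynuyunuu", "nnynyynyy", "nnynyyyyu", "nnyyuuyuuyn", "nuuuunnnny", "nuuuyuyuyn", "nuyununyuu", "nuyuunuyuy", "nynnynyuu", "nyunyy", "nyyyn"
Leaf count: 13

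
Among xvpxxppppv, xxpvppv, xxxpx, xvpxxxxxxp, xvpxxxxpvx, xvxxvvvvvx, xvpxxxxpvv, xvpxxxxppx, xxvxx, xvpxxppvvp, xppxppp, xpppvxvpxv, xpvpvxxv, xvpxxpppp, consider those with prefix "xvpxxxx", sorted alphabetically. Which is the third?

xvpxxxxpvx

DFS of the "xvpxxxx" subtree visits, in order: "xvpxxxxppx", "xvpxxxxpvv", "xvpxxxxpvx", "xvpxxxxxxp"
The 3rd is xvpxxxxpvx.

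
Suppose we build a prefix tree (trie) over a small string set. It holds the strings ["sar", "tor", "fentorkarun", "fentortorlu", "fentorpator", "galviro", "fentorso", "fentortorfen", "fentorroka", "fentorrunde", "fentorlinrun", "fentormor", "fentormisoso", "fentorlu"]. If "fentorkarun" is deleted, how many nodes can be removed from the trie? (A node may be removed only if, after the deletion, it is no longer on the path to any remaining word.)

Walk "fentorkarun" from the leaf back toward the root, removing each node that no remaining word uses.
The suffix "karun" (5 nodes) is used only by "fentorkarun"; the node for "fentor" still has the child "t", so pruning stops there.
Nodes removed: 5

5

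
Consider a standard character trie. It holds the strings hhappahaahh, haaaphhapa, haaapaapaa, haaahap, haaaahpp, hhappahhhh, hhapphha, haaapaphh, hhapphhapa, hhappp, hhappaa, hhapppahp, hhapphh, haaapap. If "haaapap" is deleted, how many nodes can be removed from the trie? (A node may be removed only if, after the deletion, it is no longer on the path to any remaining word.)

After clearing the end-marker at "haaapap", prune upward until reaching a node still needed by another word.
Every node on "haaapap" is still needed (e.g. by "haaapaphh"), so nothing is freed.
Nodes removed: 0

0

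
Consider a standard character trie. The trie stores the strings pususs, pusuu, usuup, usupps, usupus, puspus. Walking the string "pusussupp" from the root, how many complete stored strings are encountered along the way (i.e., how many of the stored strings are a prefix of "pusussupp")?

Walk "pusussupp" from the root; an end-of-word marker is hit whenever a stored word is a prefix of "pusussupp".
Prefixes of the query that are stored words: "pususs"
Count: 1

1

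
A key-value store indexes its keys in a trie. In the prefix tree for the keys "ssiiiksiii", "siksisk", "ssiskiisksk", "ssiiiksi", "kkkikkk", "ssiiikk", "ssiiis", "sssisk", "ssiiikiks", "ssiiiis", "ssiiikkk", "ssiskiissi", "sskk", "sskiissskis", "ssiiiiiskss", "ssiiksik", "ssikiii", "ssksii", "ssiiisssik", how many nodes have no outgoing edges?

16

Leaves are exactly the stored words that no other stored word extends.
Those words: "kkkikkk", "siksisk", "ssiiiiiskss", "ssiiiis", "ssiiikiks", "ssiiikkk", "ssiiiksiii", "ssiiisssik", "ssiiksik", "ssikiii", "ssiskiisksk", "ssiskiissi", "sskiissskis", "sskk", "ssksii", "sssisk"
Leaf count: 16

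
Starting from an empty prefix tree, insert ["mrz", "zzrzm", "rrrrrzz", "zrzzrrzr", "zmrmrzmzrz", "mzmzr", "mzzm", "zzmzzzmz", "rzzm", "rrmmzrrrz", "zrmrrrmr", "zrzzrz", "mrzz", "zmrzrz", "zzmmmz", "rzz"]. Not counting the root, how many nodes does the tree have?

Trace insertions, counting only characters that open a new branch:
  "mrz" → 3 new (m, r, z)
  "zzrzm" → 5 new (z, z, r, z, m)
  "rrrrrzz" → 7 new (r, r, r, r, r, z, z)
  "zrzzrrzr" → prefix "z" already present; 7 new (r, z, z, r, r, z, r)
  "zmrmrzmzrz" → prefix "z" already present; 9 new (m, r, m, r, z, m, z, r, z)
  "mzmzr" → prefix "m" already present; 4 new (z, m, z, r)
  "mzzm" → prefix "mz" already present; 2 new (z, m)
  "zzmzzzmz" → prefix "zz" already present; 6 new (m, z, z, z, m, z)
  "rzzm" → prefix "r" already present; 3 new (z, z, m)
  "rrmmzrrrz" → prefix "rr" already present; 7 new (m, m, z, r, r, r, z)
  "zrmrrrmr" → prefix "zr" already present; 6 new (m, r, r, r, m, r)
  "zrzzrz" → prefix "zrzzr" already present; 1 new (z)
  "mrzz" → prefix "mrz" already present; 1 new (z)
  "zmrzrz" → prefix "zmr" already present; 3 new (z, r, z)
  "zzmmmz" → prefix "zzm" already present; 3 new (m, m, z)
  "rzz" → prefix "rzz" already present; 0 new (none)
Total nodes = 3 + 5 + 7 + 7 + 9 + 4 + 2 + 6 + 3 + 7 + 6 + 1 + 1 + 3 + 3 + 0 = 67

67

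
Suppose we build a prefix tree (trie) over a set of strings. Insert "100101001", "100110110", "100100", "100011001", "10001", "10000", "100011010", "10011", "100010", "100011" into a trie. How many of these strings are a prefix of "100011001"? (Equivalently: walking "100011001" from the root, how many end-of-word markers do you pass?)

Walk "100011001" from the root; an end-of-word marker is hit whenever a stored word is a prefix of "100011001".
Prefixes of the query that are stored words: "10001", "100011", "100011001"
Count: 3

3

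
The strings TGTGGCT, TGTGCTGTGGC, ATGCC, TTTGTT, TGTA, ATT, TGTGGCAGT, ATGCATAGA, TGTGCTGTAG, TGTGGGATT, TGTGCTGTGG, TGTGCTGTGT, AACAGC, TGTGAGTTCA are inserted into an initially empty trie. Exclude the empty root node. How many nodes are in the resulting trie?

Trace insertions, counting only characters that open a new branch:
  "TGTGGCT" → 7 new (T, G, T, G, G, C, T)
  "TGTGCTGTGGC" → prefix "TGTG" already present; 7 new (C, T, G, T, G, G, C)
  "ATGCC" → 5 new (A, T, G, C, C)
  "TTTGTT" → prefix "T" already present; 5 new (T, T, G, T, T)
  "TGTA" → prefix "TGT" already present; 1 new (A)
  "ATT" → prefix "AT" already present; 1 new (T)
  "TGTGGCAGT" → prefix "TGTGGC" already present; 3 new (A, G, T)
  "ATGCATAGA" → prefix "ATGC" already present; 5 new (A, T, A, G, A)
  "TGTGCTGTAG" → prefix "TGTGCTGT" already present; 2 new (A, G)
  "TGTGGGATT" → prefix "TGTGG" already present; 4 new (G, A, T, T)
  "TGTGCTGTGG" → prefix "TGTGCTGTGG" already present; 0 new (none)
  "TGTGCTGTGT" → prefix "TGTGCTGTG" already present; 1 new (T)
  "AACAGC" → prefix "A" already present; 5 new (A, C, A, G, C)
  "TGTGAGTTCA" → prefix "TGTG" already present; 6 new (A, G, T, T, C, A)
Total nodes = 7 + 7 + 5 + 5 + 1 + 1 + 3 + 5 + 2 + 4 + 0 + 1 + 5 + 6 = 52

52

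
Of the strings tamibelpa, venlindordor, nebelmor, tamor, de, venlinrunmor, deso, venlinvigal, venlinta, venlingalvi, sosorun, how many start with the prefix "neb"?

1

Filter for entries beginning with "neb":
Matches: "nebelmor"
Count: 1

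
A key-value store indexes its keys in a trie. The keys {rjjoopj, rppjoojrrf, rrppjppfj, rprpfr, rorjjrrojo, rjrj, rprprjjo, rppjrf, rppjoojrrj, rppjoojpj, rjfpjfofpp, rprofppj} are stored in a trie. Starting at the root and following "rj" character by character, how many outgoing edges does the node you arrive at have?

3

Walk "rj" from the root, arriving at one node.
Characters that immediately follow "rj" among the stored strings: {f, j, r}.
That node has 3 child edges.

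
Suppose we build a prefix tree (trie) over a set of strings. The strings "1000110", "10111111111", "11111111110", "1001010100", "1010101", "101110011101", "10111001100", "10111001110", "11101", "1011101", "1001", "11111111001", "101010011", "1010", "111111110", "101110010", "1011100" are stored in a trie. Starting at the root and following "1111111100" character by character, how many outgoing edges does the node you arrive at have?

1

The children of the "1111111100" node are the distinct next characters among strings starting with "1111111100".
Distinct next characters after "1111111100": 1.
That node has 1 child edge.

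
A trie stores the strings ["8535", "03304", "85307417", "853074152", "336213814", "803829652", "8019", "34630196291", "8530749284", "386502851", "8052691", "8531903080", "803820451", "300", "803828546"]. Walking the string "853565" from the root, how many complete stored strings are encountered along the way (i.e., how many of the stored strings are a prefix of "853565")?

1

Walk "853565" from the root; an end-of-word marker is hit whenever a stored word is a prefix of "853565".
Prefixes of the query that are stored words: "8535"
Count: 1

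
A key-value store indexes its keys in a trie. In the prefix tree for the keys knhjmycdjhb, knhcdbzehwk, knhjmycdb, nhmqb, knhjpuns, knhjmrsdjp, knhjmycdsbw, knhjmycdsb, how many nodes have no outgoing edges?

Leaves are exactly the stored words that no other stored word extends.
Those words: "knhcdbzehwk", "knhjmrsdjp", "knhjmycdb", "knhjmycdjhb", "knhjmycdsbw", "knhjpuns", "nhmqb"
Leaf count: 7

7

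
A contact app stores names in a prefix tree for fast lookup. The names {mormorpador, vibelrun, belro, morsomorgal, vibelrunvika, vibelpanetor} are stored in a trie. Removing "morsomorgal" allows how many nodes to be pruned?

8

A node on "morsomorgal"'s path can go only if nothing else ends at it or branches off below it.
The suffix "somorgal" (8 nodes) is used only by "morsomorgal"; the node for "mor" still has the child "m", so pruning stops there.
Nodes removed: 8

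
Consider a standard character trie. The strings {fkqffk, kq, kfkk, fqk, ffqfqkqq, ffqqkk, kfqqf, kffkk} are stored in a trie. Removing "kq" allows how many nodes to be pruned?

1

Walk "kq" from the leaf back toward the root, removing each node that no remaining word uses.
The suffix "q" (1 node) is used only by "kq"; the node for "k" still has the child "f", so pruning stops there.
Nodes removed: 1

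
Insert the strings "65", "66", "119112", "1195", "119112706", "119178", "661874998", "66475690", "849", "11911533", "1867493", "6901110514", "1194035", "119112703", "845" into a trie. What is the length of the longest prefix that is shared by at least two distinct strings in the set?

8

Equivalently: take the maximum, over all pairs, of their longest common prefix length.
e.g. "119112703" and "119112706" share the prefix "11911270" of length 8; no pair shares a longer one.
Longest shared-prefix length: 8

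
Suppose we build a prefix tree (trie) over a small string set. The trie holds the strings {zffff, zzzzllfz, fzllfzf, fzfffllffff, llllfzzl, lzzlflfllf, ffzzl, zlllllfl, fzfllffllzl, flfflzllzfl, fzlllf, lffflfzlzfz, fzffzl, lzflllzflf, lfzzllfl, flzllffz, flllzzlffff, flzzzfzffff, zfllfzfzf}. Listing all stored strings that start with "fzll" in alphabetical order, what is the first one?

fzllfzf

Words with prefix "fzll", in lexicographic order: "fzllfzf", "fzlllf"
The 1st is fzllfzf.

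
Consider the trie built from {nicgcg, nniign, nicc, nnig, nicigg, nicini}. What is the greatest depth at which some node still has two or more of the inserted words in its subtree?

The deepest shared node is where two words last agree before diverging.
"nicigg" and "nicini" agree on "nici" (4 characters) before diverging; nothing deeper is shared.
Longest shared-prefix length: 4

4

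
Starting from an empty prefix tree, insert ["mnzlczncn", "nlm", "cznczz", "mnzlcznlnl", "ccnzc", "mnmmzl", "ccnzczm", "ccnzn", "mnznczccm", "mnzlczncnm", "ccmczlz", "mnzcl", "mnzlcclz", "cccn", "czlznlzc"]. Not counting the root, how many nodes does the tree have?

57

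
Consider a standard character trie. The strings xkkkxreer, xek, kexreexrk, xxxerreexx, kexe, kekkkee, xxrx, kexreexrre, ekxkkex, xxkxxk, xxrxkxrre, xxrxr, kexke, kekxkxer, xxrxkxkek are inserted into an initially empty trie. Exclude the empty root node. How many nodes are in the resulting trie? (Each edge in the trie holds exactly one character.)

Insert word by word; a character creates a node only if that edge doesn't already exist:
  "xkkkxreer" → 9 new (x, k, k, k, x, r, e, e, r)
  "xek" → prefix "x" already present; 2 new (e, k)
  "kexreexrk" → 9 new (k, e, x, r, e, e, x, r, k)
  "xxxerreexx" → prefix "x" already present; 9 new (x, x, e, r, r, e, e, x, x)
  "kexe" → prefix "kex" already present; 1 new (e)
  "kekkkee" → prefix "ke" already present; 5 new (k, k, k, e, e)
  "xxrx" → prefix "xx" already present; 2 new (r, x)
  "kexreexrre" → prefix "kexreexr" already present; 2 new (r, e)
  "ekxkkex" → 7 new (e, k, x, k, k, e, x)
  "xxkxxk" → prefix "xx" already present; 4 new (k, x, x, k)
  "xxrxkxrre" → prefix "xxrx" already present; 5 new (k, x, r, r, e)
  "xxrxr" → prefix "xxrx" already present; 1 new (r)
  "kexke" → prefix "kex" already present; 2 new (k, e)
  "kekxkxer" → prefix "kek" already present; 5 new (x, k, x, e, r)
  "xxrxkxkek" → prefix "xxrxkx" already present; 3 new (k, e, k)
Total nodes = 9 + 2 + 9 + 9 + 1 + 5 + 2 + 2 + 7 + 4 + 5 + 1 + 2 + 5 + 3 = 66

66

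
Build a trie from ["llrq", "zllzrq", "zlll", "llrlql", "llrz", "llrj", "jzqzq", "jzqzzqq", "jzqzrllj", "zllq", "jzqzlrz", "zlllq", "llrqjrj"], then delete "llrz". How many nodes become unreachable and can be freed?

1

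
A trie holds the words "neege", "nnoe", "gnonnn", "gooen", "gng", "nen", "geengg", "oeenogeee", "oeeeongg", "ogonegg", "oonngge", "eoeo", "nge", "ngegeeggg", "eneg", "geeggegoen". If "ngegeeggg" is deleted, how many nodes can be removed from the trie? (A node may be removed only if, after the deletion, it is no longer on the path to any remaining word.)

6

A node on "ngegeeggg"'s path can go only if nothing else ends at it or branches off below it.
The suffix "geeggg" (6 nodes) is used only by "ngegeeggg"; "nge" is itself a stored word, so pruning stops there.
Nodes removed: 6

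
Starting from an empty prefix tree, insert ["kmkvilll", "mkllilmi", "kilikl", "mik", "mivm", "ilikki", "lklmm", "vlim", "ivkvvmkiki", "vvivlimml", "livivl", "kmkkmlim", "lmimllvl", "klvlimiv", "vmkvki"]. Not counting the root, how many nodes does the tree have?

86

For each word, the new-node count is its length minus the longest prefix already in the trie:
  "kmkvilll" → 8 new (k, m, k, v, i, l, l, l)
  "mkllilmi" → 8 new (m, k, l, l, i, l, m, i)
  "kilikl" → prefix "k" already present; 5 new (i, l, i, k, l)
  "mik" → prefix "m" already present; 2 new (i, k)
  "mivm" → prefix "mi" already present; 2 new (v, m)
  "ilikki" → 6 new (i, l, i, k, k, i)
  "lklmm" → 5 new (l, k, l, m, m)
  "vlim" → 4 new (v, l, i, m)
  "ivkvvmkiki" → prefix "i" already present; 9 new (v, k, v, v, m, k, i, k, i)
  "vvivlimml" → prefix "v" already present; 8 new (v, i, v, l, i, m, m, l)
  "livivl" → prefix "l" already present; 5 new (i, v, i, v, l)
  "kmkkmlim" → prefix "kmk" already present; 5 new (k, m, l, i, m)
  "lmimllvl" → prefix "l" already present; 7 new (m, i, m, l, l, v, l)
  "klvlimiv" → prefix "k" already present; 7 new (l, v, l, i, m, i, v)
  "vmkvki" → prefix "v" already present; 5 new (m, k, v, k, i)
Total nodes = 8 + 8 + 5 + 2 + 2 + 6 + 5 + 4 + 9 + 8 + 5 + 5 + 7 + 7 + 5 = 86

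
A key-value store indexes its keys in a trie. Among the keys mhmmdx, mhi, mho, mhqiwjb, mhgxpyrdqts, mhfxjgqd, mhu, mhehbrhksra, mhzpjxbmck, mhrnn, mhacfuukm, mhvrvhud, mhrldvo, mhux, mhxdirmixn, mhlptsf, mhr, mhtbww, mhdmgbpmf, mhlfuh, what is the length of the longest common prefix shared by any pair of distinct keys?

Equivalently: take the maximum, over all pairs, of their longest common prefix length.
"mhlfuh" and "mhlptsf" agree on "mhl" (3 characters) before diverging; nothing deeper is shared.
Longest shared-prefix length: 3

3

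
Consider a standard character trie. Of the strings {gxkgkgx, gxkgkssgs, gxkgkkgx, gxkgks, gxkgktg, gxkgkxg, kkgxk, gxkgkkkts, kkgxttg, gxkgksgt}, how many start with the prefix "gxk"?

8

Traverse to the node for "gxk", then collect every word in that subtree.
Words under "gxk": gxkgkgx, gxkgkkgx, gxkgkkkts, gxkgks, gxkgksgt, gxkgkssgs, gxkgktg, gxkgkxg
Count: 8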